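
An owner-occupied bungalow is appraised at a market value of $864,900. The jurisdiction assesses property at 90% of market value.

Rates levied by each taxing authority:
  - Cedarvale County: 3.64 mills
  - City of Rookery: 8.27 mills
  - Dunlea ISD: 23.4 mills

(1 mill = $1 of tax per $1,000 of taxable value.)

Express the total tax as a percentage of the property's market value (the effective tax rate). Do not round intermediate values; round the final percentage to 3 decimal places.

3.178%

Assessed value = $864,900 × 0.9 = $778,410
Cedarvale County: $778,410 × 0.00364 = $2,833.4124
City of Rookery: $778,410 × 0.00827 = $6,437.4507
Dunlea ISD: $778,410 × 0.0234 = $18,214.794
Total tax = $27,485.6571
Effective rate = $27,485.6571 ÷ $864,900 = 3.178% of market value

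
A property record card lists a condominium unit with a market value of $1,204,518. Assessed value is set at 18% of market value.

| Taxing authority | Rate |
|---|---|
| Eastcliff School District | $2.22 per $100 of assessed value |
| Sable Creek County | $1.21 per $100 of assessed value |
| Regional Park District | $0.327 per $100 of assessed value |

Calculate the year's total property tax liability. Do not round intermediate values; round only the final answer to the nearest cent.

Assessed value = $1,204,518 × 0.18 = $216,813.24
Eastcliff School District: $216,813.24 × 0.0222 = $4,813.253928
Sable Creek County: $216,813.24 × 0.0121 = $2,623.440204
Regional Park District: $216,813.24 × 0.00327 = $708.9792948
Total = $4,813.253928 + $2,623.440204 + $708.9792948 = $8,145.6734268

$8,145.67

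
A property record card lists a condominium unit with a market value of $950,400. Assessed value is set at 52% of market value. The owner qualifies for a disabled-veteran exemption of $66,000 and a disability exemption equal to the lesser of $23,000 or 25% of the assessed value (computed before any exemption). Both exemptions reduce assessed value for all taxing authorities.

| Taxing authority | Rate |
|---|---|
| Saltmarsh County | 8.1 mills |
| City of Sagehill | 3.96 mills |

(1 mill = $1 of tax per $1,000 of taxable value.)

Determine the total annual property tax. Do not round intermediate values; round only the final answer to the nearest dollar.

$4,887

Assessed value = $950,400 × 0.52 = $494,208
Disability exemption = min($23,000, 25% × $494,208) = min($23,000, $123,552) = $23,000 (dollar cap binds)
Taxable value = $494,208 − $66,000 − $23,000 = $405,208
Saltmarsh County: $405,208 × 0.0081 = $3,282.1848
City of Sagehill: $405,208 × 0.00396 = $1,604.62368
Total = $4,886.80848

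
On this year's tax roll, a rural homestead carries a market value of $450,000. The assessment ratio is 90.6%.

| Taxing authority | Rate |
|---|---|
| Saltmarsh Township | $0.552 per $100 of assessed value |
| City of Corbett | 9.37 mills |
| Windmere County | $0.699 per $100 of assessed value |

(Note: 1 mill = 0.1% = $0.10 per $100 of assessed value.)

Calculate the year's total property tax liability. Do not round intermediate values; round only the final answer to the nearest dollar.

$8,920

Assessed value = $450,000 × 0.906 = $407,700
Saltmarsh Township: $407,700 × 0.00552 = $2,250.504
City of Corbett: $407,700 × 0.00937 = $3,820.149
Windmere County: $407,700 × 0.00699 = $2,849.823
Total = $8,920.476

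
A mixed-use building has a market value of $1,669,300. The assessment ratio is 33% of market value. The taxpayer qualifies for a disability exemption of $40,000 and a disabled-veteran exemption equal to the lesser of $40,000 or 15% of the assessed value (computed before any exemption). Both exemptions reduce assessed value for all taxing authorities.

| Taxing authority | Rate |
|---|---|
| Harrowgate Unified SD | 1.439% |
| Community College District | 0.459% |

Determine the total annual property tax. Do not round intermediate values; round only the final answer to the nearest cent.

$8,937.09

Assessed value = $1,669,300 × 0.33 = $550,869
Disabled-veteran exemption = min($40,000, 15% × $550,869) = min($40,000, $82,630.35) = $40,000 (dollar cap binds)
Taxable value = $550,869 − $40,000 − $40,000 = $470,869
Harrowgate Unified SD: $470,869 × 0.01439 = $6,775.80491
Community College District: $470,869 × 0.00459 = $2,161.28871
Total = $8,937.09362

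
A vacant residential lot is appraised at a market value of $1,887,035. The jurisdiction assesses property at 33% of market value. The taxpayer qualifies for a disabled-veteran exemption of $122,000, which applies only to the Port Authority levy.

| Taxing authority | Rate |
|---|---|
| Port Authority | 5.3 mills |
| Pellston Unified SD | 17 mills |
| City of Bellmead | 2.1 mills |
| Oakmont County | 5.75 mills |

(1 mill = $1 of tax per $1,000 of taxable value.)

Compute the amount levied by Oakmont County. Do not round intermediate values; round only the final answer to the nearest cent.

$3,580.65

Assessed value = $1,887,035 × 0.33 = $622,721.55
Oakmont County taxable value = $622,721.55 (exemption does not apply)
Oakmont County levy = $622,721.55 × 0.00575 = $3,580.6489125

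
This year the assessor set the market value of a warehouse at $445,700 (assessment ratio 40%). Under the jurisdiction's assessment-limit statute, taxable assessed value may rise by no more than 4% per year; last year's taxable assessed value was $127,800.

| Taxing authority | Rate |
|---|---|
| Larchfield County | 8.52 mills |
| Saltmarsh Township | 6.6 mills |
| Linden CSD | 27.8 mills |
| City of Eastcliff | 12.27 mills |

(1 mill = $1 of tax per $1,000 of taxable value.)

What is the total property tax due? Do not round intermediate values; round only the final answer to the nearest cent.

Uncapped assessed value = $445,700 × 0.4 = $178,280
Cap limit = $127,800 × 1.04 = $132,912
Taxable assessed value = min($178,280, $132,912) = $132,912 (cap binds)
Larchfield County: $132,912 × 0.00852 = $1,132.41024
Saltmarsh Township: $132,912 × 0.0066 = $877.2192
Linden CSD: $132,912 × 0.0278 = $3,694.9536
City of Eastcliff: $132,912 × 0.01227 = $1,630.83024
Total = $7,335.41328

$7,335.41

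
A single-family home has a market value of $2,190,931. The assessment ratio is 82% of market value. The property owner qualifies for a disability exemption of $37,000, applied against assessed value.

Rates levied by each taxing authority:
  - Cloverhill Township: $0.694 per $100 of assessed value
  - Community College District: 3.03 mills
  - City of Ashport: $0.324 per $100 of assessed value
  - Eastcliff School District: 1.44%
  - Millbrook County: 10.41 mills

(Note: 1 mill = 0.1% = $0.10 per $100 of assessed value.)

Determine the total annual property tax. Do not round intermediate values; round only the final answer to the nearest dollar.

$66,899

Assessed value = $2,190,931 × 0.82 = $1,796,563.42
Taxable value = $1,796,563.42 − $37,000 = $1,759,563.42
Cloverhill Township: $1,759,563.42 × 0.00694 = $12,211.3701348
Community College District: $1,759,563.42 × 0.00303 = $5,331.4771626
City of Ashport: $1,759,563.42 × 0.00324 = $5,700.9854808
Eastcliff School District: $1,759,563.42 × 0.0144 = $25,337.713248
Millbrook County: $1,759,563.42 × 0.01041 = $18,317.0552022
Total = $66,898.6012284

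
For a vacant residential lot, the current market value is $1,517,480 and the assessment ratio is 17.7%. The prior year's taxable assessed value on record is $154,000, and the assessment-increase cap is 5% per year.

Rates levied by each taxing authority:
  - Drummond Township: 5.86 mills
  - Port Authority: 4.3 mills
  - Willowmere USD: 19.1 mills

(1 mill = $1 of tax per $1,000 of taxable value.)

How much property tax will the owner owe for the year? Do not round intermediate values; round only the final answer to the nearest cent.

$4,731.34

Uncapped assessed value = $1,517,480 × 0.177 = $268,593.96
Cap limit = $154,000 × 1.05 = $161,700
Taxable assessed value = min($268,593.96, $161,700) = $161,700 (cap binds)
Drummond Township: $161,700 × 0.00586 = $947.562
Port Authority: $161,700 × 0.0043 = $695.31
Willowmere USD: $161,700 × 0.0191 = $3,088.47
Total = $4,731.342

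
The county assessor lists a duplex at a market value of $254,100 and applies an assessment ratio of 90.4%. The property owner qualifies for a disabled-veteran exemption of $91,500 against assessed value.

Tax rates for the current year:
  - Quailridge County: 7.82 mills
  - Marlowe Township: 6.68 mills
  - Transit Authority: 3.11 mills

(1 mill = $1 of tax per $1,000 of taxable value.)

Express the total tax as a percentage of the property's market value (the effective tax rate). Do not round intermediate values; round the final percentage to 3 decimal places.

Assessed value = $254,100 × 0.904 = $229,706.4
Taxable value = $229,706.4 − $91,500 = $138,206.4
Quailridge County: $138,206.4 × 0.00782 = $1,080.774048
Marlowe Township: $138,206.4 × 0.00668 = $923.218752
Transit Authority: $138,206.4 × 0.00311 = $429.821904
Total tax = $2,433.814704
Effective rate = $2,433.814704 ÷ $254,100 = 0.958% of market value

0.958%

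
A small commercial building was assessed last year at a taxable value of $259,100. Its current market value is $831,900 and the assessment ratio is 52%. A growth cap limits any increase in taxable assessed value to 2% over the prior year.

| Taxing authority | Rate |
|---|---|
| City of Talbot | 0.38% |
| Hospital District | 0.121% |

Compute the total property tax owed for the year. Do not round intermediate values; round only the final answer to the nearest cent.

$1,324.05

Uncapped assessed value = $831,900 × 0.52 = $432,588
Cap limit = $259,100 × 1.02 = $264,282
Taxable assessed value = min($432,588, $264,282) = $264,282 (cap binds)
City of Talbot: $264,282 × 0.0038 = $1,004.2716
Hospital District: $264,282 × 0.00121 = $319.78122
Total = $1,324.05282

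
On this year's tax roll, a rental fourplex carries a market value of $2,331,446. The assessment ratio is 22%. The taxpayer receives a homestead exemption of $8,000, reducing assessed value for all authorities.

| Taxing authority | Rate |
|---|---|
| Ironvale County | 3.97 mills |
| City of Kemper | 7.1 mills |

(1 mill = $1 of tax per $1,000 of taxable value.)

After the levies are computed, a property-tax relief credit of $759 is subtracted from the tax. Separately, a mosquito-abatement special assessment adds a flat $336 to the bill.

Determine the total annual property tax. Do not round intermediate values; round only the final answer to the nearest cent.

Assessed value = $2,331,446 × 0.22 = $512,918.12
Taxable value = $512,918.12 − $8,000 = $504,918.12
Ironvale County: $504,918.12 × 0.00397 = $2,004.5249364
City of Kemper: $504,918.12 × 0.0071 = $3,584.918652
Levies subtotal = $5,589.4435884
After credit = $5,589.4435884 − $759 = $4,830.4435884
Total = $4,830.4435884 + $336 = $5,166.4435884

$5,166.44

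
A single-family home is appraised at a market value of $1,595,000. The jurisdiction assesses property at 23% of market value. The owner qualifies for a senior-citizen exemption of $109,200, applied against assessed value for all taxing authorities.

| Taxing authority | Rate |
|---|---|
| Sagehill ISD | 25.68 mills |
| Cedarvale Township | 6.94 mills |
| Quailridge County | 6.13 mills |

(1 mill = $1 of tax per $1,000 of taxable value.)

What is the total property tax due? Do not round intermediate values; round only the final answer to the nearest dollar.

Assessed value = $1,595,000 × 0.23 = $366,850
Taxable value = $366,850 − $109,200 = $257,650
Sagehill ISD: $257,650 × 0.02568 = $6,616.452
Cedarvale Township: $257,650 × 0.00694 = $1,788.091
Quailridge County: $257,650 × 0.00613 = $1,579.3945
Total = $6,616.452 + $1,788.091 + $1,579.3945 = $9,983.9375

$9,984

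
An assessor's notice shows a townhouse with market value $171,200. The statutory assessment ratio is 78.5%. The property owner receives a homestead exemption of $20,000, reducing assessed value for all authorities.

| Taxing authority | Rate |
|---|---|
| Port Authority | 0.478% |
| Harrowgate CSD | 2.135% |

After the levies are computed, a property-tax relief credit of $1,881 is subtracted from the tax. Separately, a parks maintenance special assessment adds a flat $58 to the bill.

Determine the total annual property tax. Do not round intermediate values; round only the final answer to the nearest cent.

Assessed value = $171,200 × 0.785 = $134,392
Taxable value = $134,392 − $20,000 = $114,392
Port Authority: $114,392 × 0.00478 = $546.79376
Harrowgate CSD: $114,392 × 0.02135 = $2,442.2692
Levies subtotal = $2,989.06296
After credit = $2,989.06296 − $1,881 = $1,108.06296
Total = $1,108.06296 + $58 = $1,166.06296

$1,166.06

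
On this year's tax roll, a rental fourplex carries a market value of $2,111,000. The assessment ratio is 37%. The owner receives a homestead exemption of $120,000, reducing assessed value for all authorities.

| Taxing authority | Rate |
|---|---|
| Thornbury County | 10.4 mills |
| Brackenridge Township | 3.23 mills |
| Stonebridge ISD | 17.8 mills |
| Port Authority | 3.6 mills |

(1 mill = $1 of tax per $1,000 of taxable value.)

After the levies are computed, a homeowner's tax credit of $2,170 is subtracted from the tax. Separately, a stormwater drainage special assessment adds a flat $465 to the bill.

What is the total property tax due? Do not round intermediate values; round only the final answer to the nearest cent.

$21,452.28

Assessed value = $2,111,000 × 0.37 = $781,070
Taxable value = $781,070 − $120,000 = $661,070
Thornbury County: $661,070 × 0.0104 = $6,875.128
Brackenridge Township: $661,070 × 0.00323 = $2,135.2561
Stonebridge ISD: $661,070 × 0.0178 = $11,767.046
Port Authority: $661,070 × 0.0036 = $2,379.852
Levies subtotal = $23,157.2821
After credit = $23,157.2821 − $2,170 = $20,987.2821
Total = $20,987.2821 + $465 = $21,452.2821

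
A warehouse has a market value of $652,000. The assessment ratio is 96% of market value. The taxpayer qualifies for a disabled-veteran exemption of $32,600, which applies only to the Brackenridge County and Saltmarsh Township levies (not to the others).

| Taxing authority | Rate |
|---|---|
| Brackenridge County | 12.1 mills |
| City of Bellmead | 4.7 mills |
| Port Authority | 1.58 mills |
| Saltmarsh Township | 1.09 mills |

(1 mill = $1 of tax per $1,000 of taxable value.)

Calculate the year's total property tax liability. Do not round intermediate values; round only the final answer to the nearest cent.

$11,756.67

Assessed value = $652,000 × 0.96 = $625,920
Brackenridge County: ($625,920 − $32,600) × 0.0121 = $593,320 × 0.0121 = $7,179.172
City of Bellmead: $625,920 × 0.0047 = $2,941.824
Port Authority: $625,920 × 0.00158 = $988.9536
Saltmarsh Township: ($625,920 − $32,600) × 0.00109 = $593,320 × 0.00109 = $646.7188
Total = $11,756.6684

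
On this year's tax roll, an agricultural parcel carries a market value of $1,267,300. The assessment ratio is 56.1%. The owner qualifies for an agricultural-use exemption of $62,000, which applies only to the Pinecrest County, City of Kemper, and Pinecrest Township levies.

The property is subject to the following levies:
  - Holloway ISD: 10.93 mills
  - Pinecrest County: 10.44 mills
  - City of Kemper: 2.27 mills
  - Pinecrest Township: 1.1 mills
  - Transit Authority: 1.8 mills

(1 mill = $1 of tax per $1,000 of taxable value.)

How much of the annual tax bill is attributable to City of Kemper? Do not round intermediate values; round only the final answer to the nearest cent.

Assessed value = $1,267,300 × 0.561 = $710,955.3
City of Kemper taxable value = $710,955.3 − $62,000 = $648,955.3
City of Kemper levy = $648,955.3 × 0.00227 = $1,473.128531

$1,473.13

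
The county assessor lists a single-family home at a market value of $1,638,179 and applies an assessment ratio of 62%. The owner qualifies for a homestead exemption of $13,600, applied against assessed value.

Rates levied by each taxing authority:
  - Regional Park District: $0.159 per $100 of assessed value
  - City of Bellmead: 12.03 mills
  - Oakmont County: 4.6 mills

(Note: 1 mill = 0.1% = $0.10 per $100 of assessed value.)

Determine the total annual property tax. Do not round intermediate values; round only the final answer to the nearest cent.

$18,257.73

Assessed value = $1,638,179 × 0.62 = $1,015,670.98
Taxable value = $1,015,670.98 − $13,600 = $1,002,070.98
Regional Park District: $1,002,070.98 × 0.00159 = $1,593.2928582
City of Bellmead: $1,002,070.98 × 0.01203 = $12,054.9138894
Oakmont County: $1,002,070.98 × 0.0046 = $4,609.526508
Total = $18,257.7332556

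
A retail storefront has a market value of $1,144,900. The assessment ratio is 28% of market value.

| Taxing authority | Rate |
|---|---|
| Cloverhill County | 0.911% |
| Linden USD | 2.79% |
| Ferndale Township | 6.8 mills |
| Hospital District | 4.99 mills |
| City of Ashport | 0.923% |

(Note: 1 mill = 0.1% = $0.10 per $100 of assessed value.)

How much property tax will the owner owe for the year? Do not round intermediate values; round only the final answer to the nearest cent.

$18,602.79

Assessed value = $1,144,900 × 0.28 = $320,572
Cloverhill County: $320,572 × 0.00911 = $2,920.41092
Linden USD: $320,572 × 0.0279 = $8,943.9588
Ferndale Township: $320,572 × 0.0068 = $2,179.8896
Hospital District: $320,572 × 0.00499 = $1,599.65428
City of Ashport: $320,572 × 0.00923 = $2,958.87956
Total = $18,602.79316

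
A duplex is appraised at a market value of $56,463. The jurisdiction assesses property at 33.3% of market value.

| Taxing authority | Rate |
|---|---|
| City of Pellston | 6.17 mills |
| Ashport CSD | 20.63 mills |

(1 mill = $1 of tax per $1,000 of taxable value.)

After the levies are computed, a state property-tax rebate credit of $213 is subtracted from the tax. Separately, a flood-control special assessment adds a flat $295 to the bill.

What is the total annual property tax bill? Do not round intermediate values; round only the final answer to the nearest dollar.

$586

Assessed value = $56,463 × 0.333 = $18,802.179
City of Pellston: $18,802.179 × 0.00617 = $116.00944443
Ashport CSD: $18,802.179 × 0.02063 = $387.88895277
Levies subtotal = $503.8983972
After credit = $503.8983972 − $213 = $290.8983972
Total = $290.8983972 + $295 = $585.8983972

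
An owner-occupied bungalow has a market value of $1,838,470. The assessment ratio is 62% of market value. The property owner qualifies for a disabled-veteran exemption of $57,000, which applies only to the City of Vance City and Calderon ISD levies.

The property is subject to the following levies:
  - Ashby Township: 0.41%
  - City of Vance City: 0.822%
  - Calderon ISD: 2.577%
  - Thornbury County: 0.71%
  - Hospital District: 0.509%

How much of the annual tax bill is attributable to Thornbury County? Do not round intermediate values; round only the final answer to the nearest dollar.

$8,093

Assessed value = $1,838,470 × 0.62 = $1,139,851.4
Thornbury County taxable value = $1,139,851.4 (exemption does not apply)
Thornbury County levy = $1,139,851.4 × 0.0071 = $8,092.94494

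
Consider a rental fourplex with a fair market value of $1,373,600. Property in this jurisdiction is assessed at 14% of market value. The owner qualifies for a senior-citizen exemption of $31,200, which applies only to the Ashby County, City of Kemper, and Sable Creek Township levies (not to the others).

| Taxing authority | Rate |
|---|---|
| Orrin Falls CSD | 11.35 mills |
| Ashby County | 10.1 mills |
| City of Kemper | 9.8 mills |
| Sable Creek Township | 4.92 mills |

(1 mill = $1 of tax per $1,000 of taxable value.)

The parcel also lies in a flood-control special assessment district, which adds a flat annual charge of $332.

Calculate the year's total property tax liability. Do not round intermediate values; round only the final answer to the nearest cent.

Assessed value = $1,373,600 × 0.14 = $192,304
Orrin Falls CSD: $192,304 × 0.01135 = $2,182.6504
Ashby County: ($192,304 − $31,200) × 0.0101 = $161,104 × 0.0101 = $1,627.1504
City of Kemper: ($192,304 − $31,200) × 0.0098 = $161,104 × 0.0098 = $1,578.8192
Sable Creek Township: ($192,304 − $31,200) × 0.00492 = $161,104 × 0.00492 = $792.63168
Levies subtotal = $6,181.25168
Total = $6,181.25168 + $332 = $6,513.25168

$6,513.25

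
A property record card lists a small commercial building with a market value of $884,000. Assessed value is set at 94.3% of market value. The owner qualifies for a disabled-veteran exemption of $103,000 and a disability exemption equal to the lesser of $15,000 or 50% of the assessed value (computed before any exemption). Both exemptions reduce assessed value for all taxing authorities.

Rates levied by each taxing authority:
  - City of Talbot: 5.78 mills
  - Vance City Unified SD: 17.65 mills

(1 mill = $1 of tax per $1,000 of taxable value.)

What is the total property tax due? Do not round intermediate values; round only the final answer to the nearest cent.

$16,766.79

Assessed value = $884,000 × 0.943 = $833,612
Disability exemption = min($15,000, 50% × $833,612) = min($15,000, $416,806) = $15,000 (dollar cap binds)
Taxable value = $833,612 − $103,000 − $15,000 = $715,612
City of Talbot: $715,612 × 0.00578 = $4,136.23736
Vance City Unified SD: $715,612 × 0.01765 = $12,630.5518
Total = $16,766.78916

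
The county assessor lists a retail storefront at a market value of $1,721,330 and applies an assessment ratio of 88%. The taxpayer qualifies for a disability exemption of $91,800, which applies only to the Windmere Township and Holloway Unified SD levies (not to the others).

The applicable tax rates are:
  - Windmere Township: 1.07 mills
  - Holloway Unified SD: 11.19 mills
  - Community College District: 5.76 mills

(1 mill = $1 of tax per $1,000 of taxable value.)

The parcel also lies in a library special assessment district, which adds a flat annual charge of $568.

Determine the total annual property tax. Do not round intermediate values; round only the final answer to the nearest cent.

$26,738.69

Assessed value = $1,721,330 × 0.88 = $1,514,770.4
Windmere Township: ($1,514,770.4 − $91,800) × 0.00107 = $1,422,970.4 × 0.00107 = $1,522.578328
Holloway Unified SD: ($1,514,770.4 − $91,800) × 0.01119 = $1,422,970.4 × 0.01119 = $15,923.038776
Community College District: $1,514,770.4 × 0.00576 = $8,725.077504
Levies subtotal = $26,170.694608
Total = $26,170.694608 + $568 = $26,738.694608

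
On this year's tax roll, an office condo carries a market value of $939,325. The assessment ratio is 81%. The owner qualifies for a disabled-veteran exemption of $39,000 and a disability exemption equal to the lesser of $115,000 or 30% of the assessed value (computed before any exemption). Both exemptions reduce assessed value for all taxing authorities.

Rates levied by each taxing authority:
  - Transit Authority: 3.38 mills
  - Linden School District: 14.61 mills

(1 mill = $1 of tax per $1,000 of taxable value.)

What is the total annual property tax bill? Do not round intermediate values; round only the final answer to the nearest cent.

Assessed value = $939,325 × 0.81 = $760,853.25
Disability exemption = min($115,000, 30% × $760,853.25) = min($115,000, $228,255.975) = $115,000 (dollar cap binds)
Taxable value = $760,853.25 − $39,000 − $115,000 = $606,853.25
Transit Authority: $606,853.25 × 0.00338 = $2,051.163985
Linden School District: $606,853.25 × 0.01461 = $8,866.1259825
Total = $10,917.2899675

$10,917.29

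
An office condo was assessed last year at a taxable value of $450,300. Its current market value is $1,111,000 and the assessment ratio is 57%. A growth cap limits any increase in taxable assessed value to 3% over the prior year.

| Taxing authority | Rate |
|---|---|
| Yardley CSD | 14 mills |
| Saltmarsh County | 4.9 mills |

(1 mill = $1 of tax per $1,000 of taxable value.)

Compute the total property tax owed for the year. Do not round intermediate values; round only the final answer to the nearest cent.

$8,765.99

Uncapped assessed value = $1,111,000 × 0.57 = $633,270
Cap limit = $450,300 × 1.03 = $463,809
Taxable assessed value = min($633,270, $463,809) = $463,809 (cap binds)
Yardley CSD: $463,809 × 0.014 = $6,493.326
Saltmarsh County: $463,809 × 0.0049 = $2,272.6641
Total = $8,765.9901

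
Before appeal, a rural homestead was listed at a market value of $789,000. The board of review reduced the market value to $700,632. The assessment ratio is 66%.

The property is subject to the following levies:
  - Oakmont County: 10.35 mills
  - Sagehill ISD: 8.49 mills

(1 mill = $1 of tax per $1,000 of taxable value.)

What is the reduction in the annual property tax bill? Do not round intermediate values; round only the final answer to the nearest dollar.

Old assessed value = $789,000 × 0.66 = $520,740
New assessed value = $700,632 × 0.66 = $462,417.12
Combined rate = 0.01035 + 0.00849 = 0.01884
Old tax = $520,740 × 0.01884 = $9,810.7416
New tax = $462,417.12 × 0.01884 = $8,711.9385408
Reduction = $9,810.7416 − $8,711.9385408 = $1,098.8030592

$1,099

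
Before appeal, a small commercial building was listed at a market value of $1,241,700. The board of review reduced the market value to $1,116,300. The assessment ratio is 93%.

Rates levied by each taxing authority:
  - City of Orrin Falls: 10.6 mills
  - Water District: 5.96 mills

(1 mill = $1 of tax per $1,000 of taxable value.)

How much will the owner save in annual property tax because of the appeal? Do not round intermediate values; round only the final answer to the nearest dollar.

Old assessed value = $1,241,700 × 0.93 = $1,154,781
New assessed value = $1,116,300 × 0.93 = $1,038,159
Combined rate = 0.0106 + 0.00596 = 0.01656
Old tax = $1,154,781 × 0.01656 = $19,123.17336
New tax = $1,038,159 × 0.01656 = $17,191.91304
Reduction = $19,123.17336 − $17,191.91304 = $1,931.26032

$1,931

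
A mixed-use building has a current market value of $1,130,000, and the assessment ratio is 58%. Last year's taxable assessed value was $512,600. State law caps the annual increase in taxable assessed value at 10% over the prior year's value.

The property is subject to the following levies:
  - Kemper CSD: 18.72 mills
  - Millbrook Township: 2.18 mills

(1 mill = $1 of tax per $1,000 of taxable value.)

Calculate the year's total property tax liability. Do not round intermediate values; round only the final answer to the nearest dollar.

Uncapped assessed value = $1,130,000 × 0.58 = $655,400
Cap limit = $512,600 × 1.1 = $563,860
Taxable assessed value = min($655,400, $563,860) = $563,860 (cap binds)
Kemper CSD: $563,860 × 0.01872 = $10,555.4592
Millbrook Township: $563,860 × 0.00218 = $1,229.2148
Total = $11,784.674

$11,785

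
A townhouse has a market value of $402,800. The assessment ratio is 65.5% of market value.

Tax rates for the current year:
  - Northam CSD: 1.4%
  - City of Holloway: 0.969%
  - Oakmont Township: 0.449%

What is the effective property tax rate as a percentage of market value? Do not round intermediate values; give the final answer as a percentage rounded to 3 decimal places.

Assessed value = $402,800 × 0.655 = $263,834
Northam CSD: $263,834 × 0.014 = $3,693.676
City of Holloway: $263,834 × 0.00969 = $2,556.55146
Oakmont Township: $263,834 × 0.00449 = $1,184.61466
Total tax = $7,434.84212
Effective rate = $7,434.84212 ÷ $402,800 = 1.846% of market value

1.846%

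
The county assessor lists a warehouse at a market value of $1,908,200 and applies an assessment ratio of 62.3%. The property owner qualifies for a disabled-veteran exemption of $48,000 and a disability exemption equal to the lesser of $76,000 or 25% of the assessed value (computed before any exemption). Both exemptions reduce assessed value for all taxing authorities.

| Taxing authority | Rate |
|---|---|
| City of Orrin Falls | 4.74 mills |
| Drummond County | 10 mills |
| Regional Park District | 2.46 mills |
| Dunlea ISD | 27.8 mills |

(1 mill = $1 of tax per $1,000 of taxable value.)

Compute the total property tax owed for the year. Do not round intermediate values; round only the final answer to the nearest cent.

Assessed value = $1,908,200 × 0.623 = $1,188,808.6
Disability exemption = min($76,000, 25% × $1,188,808.6) = min($76,000, $297,202.15) = $76,000 (dollar cap binds)
Taxable value = $1,188,808.6 − $48,000 − $76,000 = $1,064,808.6
City of Orrin Falls: $1,064,808.6 × 0.00474 = $5,047.192764
Drummond County: $1,064,808.6 × 0.01 = $10,648.086
Regional Park District: $1,064,808.6 × 0.00246 = $2,619.429156
Dunlea ISD: $1,064,808.6 × 0.0278 = $29,601.67908
Total = $47,916.387

$47,916.39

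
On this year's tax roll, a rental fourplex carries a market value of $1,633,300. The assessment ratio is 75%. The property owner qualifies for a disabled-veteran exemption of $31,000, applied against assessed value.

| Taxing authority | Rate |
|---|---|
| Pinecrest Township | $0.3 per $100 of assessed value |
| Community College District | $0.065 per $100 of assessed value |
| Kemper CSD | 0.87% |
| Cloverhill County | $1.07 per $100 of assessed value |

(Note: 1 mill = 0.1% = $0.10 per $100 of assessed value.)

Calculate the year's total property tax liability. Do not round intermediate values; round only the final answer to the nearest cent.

$27,521.12

Assessed value = $1,633,300 × 0.75 = $1,224,975
Taxable value = $1,224,975 − $31,000 = $1,193,975
Pinecrest Township: $1,193,975 × 0.003 = $3,581.925
Community College District: $1,193,975 × 0.00065 = $776.08375
Kemper CSD: $1,193,975 × 0.0087 = $10,387.5825
Cloverhill County: $1,193,975 × 0.0107 = $12,775.5325
Total = $27,521.12375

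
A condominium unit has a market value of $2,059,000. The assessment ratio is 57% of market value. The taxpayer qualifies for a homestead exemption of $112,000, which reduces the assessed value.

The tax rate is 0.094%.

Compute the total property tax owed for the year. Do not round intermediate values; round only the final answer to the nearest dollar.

Assessed value = $2,059,000 × 0.57 = $1,173,630
Taxable value = $1,173,630 − $112,000 = $1,061,630
Tax = $1,061,630 × 0.00094 = $997.9322

$998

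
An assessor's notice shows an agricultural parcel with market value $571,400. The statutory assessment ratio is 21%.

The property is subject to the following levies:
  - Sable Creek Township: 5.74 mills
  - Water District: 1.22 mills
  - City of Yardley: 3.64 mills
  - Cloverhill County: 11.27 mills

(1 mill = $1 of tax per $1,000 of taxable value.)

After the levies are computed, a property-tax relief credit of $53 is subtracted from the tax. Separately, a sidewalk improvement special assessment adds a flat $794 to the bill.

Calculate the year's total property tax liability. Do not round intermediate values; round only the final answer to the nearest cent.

$3,365.27

Assessed value = $571,400 × 0.21 = $119,994
Sable Creek Township: $119,994 × 0.00574 = $688.76556
Water District: $119,994 × 0.00122 = $146.39268
City of Yardley: $119,994 × 0.00364 = $436.77816
Cloverhill County: $119,994 × 0.01127 = $1,352.33238
Levies subtotal = $2,624.26878
After credit = $2,624.26878 − $53 = $2,571.26878
Total = $2,571.26878 + $794 = $3,365.26878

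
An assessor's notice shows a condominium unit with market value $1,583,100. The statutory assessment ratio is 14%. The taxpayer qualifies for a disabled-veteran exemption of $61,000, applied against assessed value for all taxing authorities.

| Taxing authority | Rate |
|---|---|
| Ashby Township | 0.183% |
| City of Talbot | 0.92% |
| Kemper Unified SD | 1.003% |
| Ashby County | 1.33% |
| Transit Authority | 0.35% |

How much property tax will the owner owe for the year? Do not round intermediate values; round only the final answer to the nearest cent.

$6,081.60

Assessed value = $1,583,100 × 0.14 = $221,634
Taxable value = $221,634 − $61,000 = $160,634
Ashby Township: $160,634 × 0.00183 = $293.96022
City of Talbot: $160,634 × 0.0092 = $1,477.8328
Kemper Unified SD: $160,634 × 0.01003 = $1,611.15902
Ashby County: $160,634 × 0.0133 = $2,136.4322
Transit Authority: $160,634 × 0.0035 = $562.219
Total = $293.96022 + $1,477.8328 + $1,611.15902 + $2,136.4322 + $562.219 = $6,081.60324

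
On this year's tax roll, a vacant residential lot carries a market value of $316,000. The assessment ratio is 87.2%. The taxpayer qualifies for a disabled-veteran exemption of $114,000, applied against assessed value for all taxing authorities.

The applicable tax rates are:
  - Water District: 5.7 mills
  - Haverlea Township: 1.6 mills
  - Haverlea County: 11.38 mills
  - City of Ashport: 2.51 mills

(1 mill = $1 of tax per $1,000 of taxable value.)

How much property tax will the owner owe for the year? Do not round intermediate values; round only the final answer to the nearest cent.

$3,423.29

Assessed value = $316,000 × 0.872 = $275,552
Taxable value = $275,552 − $114,000 = $161,552
Water District: $161,552 × 0.0057 = $920.8464
Haverlea Township: $161,552 × 0.0016 = $258.4832
Haverlea County: $161,552 × 0.01138 = $1,838.46176
City of Ashport: $161,552 × 0.00251 = $405.49552
Total = $920.8464 + $258.4832 + $1,838.46176 + $405.49552 = $3,423.28688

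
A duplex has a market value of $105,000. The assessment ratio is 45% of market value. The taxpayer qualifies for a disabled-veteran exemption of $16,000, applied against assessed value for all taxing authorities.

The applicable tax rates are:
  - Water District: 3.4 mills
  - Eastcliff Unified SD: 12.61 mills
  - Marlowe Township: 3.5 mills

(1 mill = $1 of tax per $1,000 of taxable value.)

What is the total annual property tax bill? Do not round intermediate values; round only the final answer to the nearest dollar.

Assessed value = $105,000 × 0.45 = $47,250
Taxable value = $47,250 − $16,000 = $31,250
Water District: $31,250 × 0.0034 = $106.25
Eastcliff Unified SD: $31,250 × 0.01261 = $394.0625
Marlowe Township: $31,250 × 0.0035 = $109.375
Total = $106.25 + $394.0625 + $109.375 = $609.6875

$610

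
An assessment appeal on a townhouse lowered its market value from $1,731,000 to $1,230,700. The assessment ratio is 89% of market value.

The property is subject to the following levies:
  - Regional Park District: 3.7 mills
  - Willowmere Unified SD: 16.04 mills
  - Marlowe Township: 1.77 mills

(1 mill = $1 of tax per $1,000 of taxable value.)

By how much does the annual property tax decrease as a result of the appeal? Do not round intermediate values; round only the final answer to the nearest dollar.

Old assessed value = $1,731,000 × 0.89 = $1,540,590
New assessed value = $1,230,700 × 0.89 = $1,095,323
Combined rate = 0.0037 + 0.01604 + 0.00177 = 0.02151
Old tax = $1,540,590 × 0.02151 = $33,138.0909
New tax = $1,095,323 × 0.02151 = $23,560.39773
Reduction = $33,138.0909 − $23,560.39773 = $9,577.69317

$9,578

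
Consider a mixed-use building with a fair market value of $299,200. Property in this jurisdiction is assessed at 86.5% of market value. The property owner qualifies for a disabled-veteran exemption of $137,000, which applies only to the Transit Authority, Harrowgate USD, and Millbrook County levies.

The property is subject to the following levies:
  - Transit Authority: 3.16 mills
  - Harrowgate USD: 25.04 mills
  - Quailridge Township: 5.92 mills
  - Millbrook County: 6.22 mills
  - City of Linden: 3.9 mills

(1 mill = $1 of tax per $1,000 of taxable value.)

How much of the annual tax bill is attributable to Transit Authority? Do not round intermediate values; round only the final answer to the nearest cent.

$384.91

Assessed value = $299,200 × 0.865 = $258,808
Transit Authority taxable value = $258,808 − $137,000 = $121,808
Transit Authority levy = $121,808 × 0.00316 = $384.91328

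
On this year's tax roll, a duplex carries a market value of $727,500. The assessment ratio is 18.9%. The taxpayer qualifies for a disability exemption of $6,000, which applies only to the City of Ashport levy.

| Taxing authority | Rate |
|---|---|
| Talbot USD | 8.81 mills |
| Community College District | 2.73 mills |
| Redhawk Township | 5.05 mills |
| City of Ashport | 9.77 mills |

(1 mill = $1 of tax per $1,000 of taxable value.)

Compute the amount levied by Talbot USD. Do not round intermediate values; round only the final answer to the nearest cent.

Assessed value = $727,500 × 0.189 = $137,497.5
Talbot USD taxable value = $137,497.5 (exemption does not apply)
Talbot USD levy = $137,497.5 × 0.00881 = $1,211.352975

$1,211.35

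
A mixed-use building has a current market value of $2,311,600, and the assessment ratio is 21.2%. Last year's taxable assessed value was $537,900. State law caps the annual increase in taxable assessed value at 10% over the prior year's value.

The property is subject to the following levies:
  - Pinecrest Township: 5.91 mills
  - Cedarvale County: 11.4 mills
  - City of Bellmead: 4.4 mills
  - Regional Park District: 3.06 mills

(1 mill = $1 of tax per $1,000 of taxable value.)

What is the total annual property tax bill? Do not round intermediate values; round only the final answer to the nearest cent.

Uncapped assessed value = $2,311,600 × 0.212 = $490,059.2
Cap limit = $537,900 × 1.1 = $591,690
Taxable assessed value = min($490,059.2, $591,690) = $490,059.2 (cap does not bind)
Pinecrest Township: $490,059.2 × 0.00591 = $2,896.249872
Cedarvale County: $490,059.2 × 0.0114 = $5,586.67488
City of Bellmead: $490,059.2 × 0.0044 = $2,156.26048
Regional Park District: $490,059.2 × 0.00306 = $1,499.581152
Total = $12,138.766384

$12,138.77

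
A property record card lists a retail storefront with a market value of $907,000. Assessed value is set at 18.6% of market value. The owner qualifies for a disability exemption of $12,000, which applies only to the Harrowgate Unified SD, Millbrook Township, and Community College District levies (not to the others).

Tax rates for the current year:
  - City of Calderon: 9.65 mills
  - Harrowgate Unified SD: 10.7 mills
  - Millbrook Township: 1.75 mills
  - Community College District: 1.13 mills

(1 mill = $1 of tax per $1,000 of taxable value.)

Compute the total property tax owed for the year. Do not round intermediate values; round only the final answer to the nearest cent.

Assessed value = $907,000 × 0.186 = $168,702
City of Calderon: $168,702 × 0.00965 = $1,627.9743
Harrowgate Unified SD: ($168,702 − $12,000) × 0.0107 = $156,702 × 0.0107 = $1,676.7114
Millbrook Township: ($168,702 − $12,000) × 0.00175 = $156,702 × 0.00175 = $274.2285
Community College District: ($168,702 − $12,000) × 0.00113 = $156,702 × 0.00113 = $177.07326
Total = $3,755.98746

$3,755.99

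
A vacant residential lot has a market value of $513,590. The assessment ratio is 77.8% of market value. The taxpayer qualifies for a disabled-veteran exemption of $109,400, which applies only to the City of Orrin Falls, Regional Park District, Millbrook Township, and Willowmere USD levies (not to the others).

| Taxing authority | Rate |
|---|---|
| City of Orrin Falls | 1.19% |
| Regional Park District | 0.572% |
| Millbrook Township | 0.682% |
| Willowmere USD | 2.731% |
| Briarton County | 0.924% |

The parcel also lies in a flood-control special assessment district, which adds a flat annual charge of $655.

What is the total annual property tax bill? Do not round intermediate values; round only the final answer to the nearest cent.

Assessed value = $513,590 × 0.778 = $399,573.02
City of Orrin Falls: ($399,573.02 − $109,400) × 0.0119 = $290,173.02 × 0.0119 = $3,453.058938
Regional Park District: ($399,573.02 − $109,400) × 0.00572 = $290,173.02 × 0.00572 = $1,659.7896744
Millbrook Township: ($399,573.02 − $109,400) × 0.00682 = $290,173.02 × 0.00682 = $1,978.9799964
Willowmere USD: ($399,573.02 − $109,400) × 0.02731 = $290,173.02 × 0.02731 = $7,924.6251762
Briarton County: $399,573.02 × 0.00924 = $3,692.0547048
Levies subtotal = $18,708.5084898
Total = $18,708.5084898 + $655 = $19,363.5084898

$19,363.51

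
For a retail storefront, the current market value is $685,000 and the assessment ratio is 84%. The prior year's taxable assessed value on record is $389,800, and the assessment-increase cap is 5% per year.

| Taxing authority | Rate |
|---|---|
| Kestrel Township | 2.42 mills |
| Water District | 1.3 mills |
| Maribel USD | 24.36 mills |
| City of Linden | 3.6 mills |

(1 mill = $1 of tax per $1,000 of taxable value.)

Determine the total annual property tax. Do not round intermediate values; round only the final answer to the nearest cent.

Uncapped assessed value = $685,000 × 0.84 = $575,400
Cap limit = $389,800 × 1.05 = $409,290
Taxable assessed value = min($575,400, $409,290) = $409,290 (cap binds)
Kestrel Township: $409,290 × 0.00242 = $990.4818
Water District: $409,290 × 0.0013 = $532.077
Maribel USD: $409,290 × 0.02436 = $9,970.3044
City of Linden: $409,290 × 0.0036 = $1,473.444
Total = $12,966.3072

$12,966.31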